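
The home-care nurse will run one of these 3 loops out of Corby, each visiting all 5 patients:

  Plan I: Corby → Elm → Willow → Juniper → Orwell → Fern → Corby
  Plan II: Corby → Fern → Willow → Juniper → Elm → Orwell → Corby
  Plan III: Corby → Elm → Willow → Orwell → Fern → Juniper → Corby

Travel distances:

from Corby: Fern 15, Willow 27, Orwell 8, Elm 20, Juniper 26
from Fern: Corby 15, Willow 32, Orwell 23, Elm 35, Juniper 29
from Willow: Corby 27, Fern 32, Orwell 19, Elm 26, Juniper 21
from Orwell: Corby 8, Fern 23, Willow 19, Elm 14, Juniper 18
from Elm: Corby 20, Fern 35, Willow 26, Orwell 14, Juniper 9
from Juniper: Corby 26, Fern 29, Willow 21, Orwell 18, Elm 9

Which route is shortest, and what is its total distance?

Plan I: 20 + 26 + 21 + 18 + 23 + 15 = 123
Plan II: 15 + 32 + 21 + 9 + 14 + 8 = 99
Plan III: 20 + 26 + 19 + 23 + 29 + 26 = 143

99 — Plan II is the shortest.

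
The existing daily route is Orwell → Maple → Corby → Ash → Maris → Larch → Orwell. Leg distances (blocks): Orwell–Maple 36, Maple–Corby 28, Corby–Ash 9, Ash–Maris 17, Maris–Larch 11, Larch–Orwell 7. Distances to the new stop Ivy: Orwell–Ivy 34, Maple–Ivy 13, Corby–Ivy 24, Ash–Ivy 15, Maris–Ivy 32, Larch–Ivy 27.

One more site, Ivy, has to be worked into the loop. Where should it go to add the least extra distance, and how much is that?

Insertion cost between consecutive stops i–j is d(i,Ivy) + d(Ivy,j) − d(i,j):
  between Orwell and Maple: 34 + 13 − 36 = 11
  between Maple and Corby: 13 + 24 − 28 = 9
  between Corby and Ash: 24 + 15 − 9 = 30
  between Ash and Maris: 15 + 32 − 17 = 30
  between Maris and Larch: 32 + 27 − 11 = 48
  between Larch and Orwell: 27 + 34 − 7 = 54
Cheapest insertion is between Maple and Corby, adding 9.
New total = 108 + 9 = 117.

+9 blocks — insert Ivy between Maple and Corby.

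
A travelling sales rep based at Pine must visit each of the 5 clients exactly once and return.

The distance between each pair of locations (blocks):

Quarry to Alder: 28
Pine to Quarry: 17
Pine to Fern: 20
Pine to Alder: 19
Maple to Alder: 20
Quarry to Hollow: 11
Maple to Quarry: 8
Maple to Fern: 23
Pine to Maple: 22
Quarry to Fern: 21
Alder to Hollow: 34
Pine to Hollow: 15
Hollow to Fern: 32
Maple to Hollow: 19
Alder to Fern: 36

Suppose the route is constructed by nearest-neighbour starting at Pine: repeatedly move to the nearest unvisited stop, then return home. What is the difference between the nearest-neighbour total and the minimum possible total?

Pine: Hollow=15, Quarry=17, Alder=19, Fern=20, Maple=22 ⇒ Hollow
Hollow: Quarry=11, Maple=19, Fern=32, Alder=34 ⇒ Quarry
Quarry: Maple=8, Fern=21, Alder=28 ⇒ Maple
Maple: Alder=20, Fern=23 ⇒ Alder
Alder: Fern=36 ⇒ Fern
NN route Pine → Hollow → Quarry → Maple → Alder → Fern → Pine costs 110.
Optimal: Pine → Alder → Maple → Fern → Quarry → Hollow → Pine costs 109 (by enumerating all 60 distinct tours).
Excess = 110 − 109 = 1.

1 blocks longer than the optimal tour.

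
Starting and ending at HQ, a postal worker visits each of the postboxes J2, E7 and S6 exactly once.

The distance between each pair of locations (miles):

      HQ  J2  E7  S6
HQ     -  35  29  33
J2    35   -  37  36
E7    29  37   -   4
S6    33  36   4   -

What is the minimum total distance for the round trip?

HQ-J2-E7-S6-HQ: 35+37+4+33 = 109
HQ-J2-S6-E7-HQ: 35+36+4+29 = 104
HQ-E7-J2-S6-HQ: 29+37+36+33 = 135
The minimum is 104.
One optimal route: HQ → J2 → S6 → E7 → HQ (or its reverse).

Minimum total distance: 104 miles.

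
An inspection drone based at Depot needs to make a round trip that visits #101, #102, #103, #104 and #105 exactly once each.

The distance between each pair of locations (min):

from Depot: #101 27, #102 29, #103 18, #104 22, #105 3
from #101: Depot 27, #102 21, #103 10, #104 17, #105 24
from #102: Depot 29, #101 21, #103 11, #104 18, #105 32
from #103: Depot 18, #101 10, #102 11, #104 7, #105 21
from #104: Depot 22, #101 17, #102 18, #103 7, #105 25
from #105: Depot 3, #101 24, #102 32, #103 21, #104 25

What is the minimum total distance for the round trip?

Depot → #101 → #102 → #103 → #104 → #105 → Depot: 27+21+11+7+25+3 = 94
Depot → #101 → #102 → #103 → #105 → #104 → Depot: 27+21+11+21+25+22 = 127
Depot → #101 → #102 → #104 → #103 → #105 → Depot: 27+21+18+7+21+3 = 97
Depot → #101 → #102 → #104 → #105 → #103 → Depot: 27+21+18+25+21+18 = 130
Depot → #101 → #102 → #105 → #103 → #104 → Depot: 27+21+32+21+7+22 = 130
Depot → #101 → #102 → #105 → #104 → #103 → Depot: 27+21+32+25+7+18 = 130
Depot → #101 → #103 → #102 → #104 → #105 → Depot: 27+10+11+18+25+3 = 94
Depot → #101 → #103 → #102 → #105 → #104 → Depot: 27+10+11+32+25+22 = 127
Depot → #101 → #103 → #104 → #102 → #105 → Depot: 27+10+7+18+32+3 = 97
Depot → #101 → #103 → #104 → #105 → #102 → Depot: 27+10+7+25+32+29 = 130
Depot → #101 → #103 → #105 → #102 → #104 → Depot: 27+10+21+32+18+22 = 130
Depot → #101 → #103 → #105 → #104 → #102 → Depot: 27+10+21+25+18+29 = 130
Depot → #101 → #104 → #102 → #103 → #105 → Depot: 27+17+18+11+21+3 = 97
Depot → #101 → #104 → #102 → #105 → #103 → Depot: 27+17+18+32+21+18 = 133
… (46 more)
Depot → #104 → #102 → #103 → #101 → #105 → Depot: 22+18+11+10+24+3 = 88  ← best
The minimum is 88.
One optimal route: Depot → #104 → #102 → #103 → #101 → #105 → Depot (or its reverse).

88 min — the shortest possible round trip.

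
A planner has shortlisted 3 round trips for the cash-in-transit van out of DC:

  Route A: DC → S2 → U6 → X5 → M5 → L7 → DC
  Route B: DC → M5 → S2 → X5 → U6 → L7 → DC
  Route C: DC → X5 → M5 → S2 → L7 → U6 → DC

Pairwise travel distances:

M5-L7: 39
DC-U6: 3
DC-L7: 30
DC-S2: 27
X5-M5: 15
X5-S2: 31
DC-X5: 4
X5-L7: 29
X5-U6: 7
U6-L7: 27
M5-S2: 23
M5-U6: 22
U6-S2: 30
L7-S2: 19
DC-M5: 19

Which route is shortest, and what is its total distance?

Route A: 27 + 30 + 7 + 15 + 39 + 30 = 148
Route B: 19 + 23 + 31 + 7 + 27 + 30 = 137
Route C: 4 + 15 + 23 + 19 + 27 + 3 = 91

Shortest is Route C, total 91.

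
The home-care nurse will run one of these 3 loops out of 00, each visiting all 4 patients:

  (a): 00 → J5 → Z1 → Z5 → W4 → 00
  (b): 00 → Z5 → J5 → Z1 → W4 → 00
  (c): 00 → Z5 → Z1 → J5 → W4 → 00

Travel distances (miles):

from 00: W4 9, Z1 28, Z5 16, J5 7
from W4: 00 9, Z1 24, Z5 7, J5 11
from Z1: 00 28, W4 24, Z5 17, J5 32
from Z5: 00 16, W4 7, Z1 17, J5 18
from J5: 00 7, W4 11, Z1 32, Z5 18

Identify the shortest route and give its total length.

(a): 7 + 32 + 17 + 7 + 9 = 72
(b): 16 + 18 + 32 + 24 + 9 = 99
(c): 16 + 17 + 32 + 11 + 9 = 85

72 miles — (a) is the shortest.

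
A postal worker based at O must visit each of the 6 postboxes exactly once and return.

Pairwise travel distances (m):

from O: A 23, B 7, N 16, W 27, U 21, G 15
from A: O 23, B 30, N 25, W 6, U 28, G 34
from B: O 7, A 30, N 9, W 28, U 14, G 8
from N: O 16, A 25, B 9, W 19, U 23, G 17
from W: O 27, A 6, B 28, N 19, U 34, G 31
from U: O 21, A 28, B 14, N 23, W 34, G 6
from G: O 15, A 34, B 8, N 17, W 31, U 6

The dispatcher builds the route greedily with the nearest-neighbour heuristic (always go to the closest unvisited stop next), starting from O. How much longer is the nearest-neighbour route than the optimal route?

From O: B=7, G=15, N=16, U=21, A=23, W=27 → choose B (7).
From B: G=8, N=9, U=14, W=28, A=30 → choose G (8).
From G: U=6, N=17, W=31, A=34 → choose U (6).
From U: N=23, A=28, W=34 → choose N (23).
From N: W=19, A=25 → choose W (19).
From W: A=6 → choose A (6).
NN route O → B → G → U → N → W → A → O costs 92.
Optimal: O → B → N → W → A → U → G → O costs 90 (by enumerating all 360 distinct tours).
Excess = 92 − 90 = 2.

2 m longer than the optimal tour.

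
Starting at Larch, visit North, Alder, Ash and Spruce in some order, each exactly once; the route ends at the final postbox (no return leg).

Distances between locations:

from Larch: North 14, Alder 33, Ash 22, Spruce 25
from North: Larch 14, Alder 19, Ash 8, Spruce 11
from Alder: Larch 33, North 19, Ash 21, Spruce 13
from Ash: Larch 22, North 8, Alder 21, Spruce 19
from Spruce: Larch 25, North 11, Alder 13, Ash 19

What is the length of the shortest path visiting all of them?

There are 4! = 24 possible orderings.
Larch→North→Alder→Ash→Spruce: 14+19+21+19 = 73
Larch→North→Alder→Spruce→Ash: 14+19+13+19 = 65
Larch→North→Ash→Alder→Spruce: 14+8+21+13 = 56
Larch→North→Ash→Spruce→Alder: 14+8+19+13 = 54
Larch→North→Spruce→Alder→Ash: 14+11+13+21 = 59
Larch→North→Spruce→Ash→Alder: 14+11+19+21 = 65
Larch→Alder→North→Ash→Spruce: 33+19+8+19 = 79
Larch→Alder→North→Spruce→Ash: 33+19+11+19 = 82
Larch→Alder→Ash→North→Spruce: 33+21+8+11 = 73
Larch→Alder→Ash→Spruce→North: 33+21+19+11 = 84
Larch→Alder→Spruce→North→Ash: 33+13+11+8 = 65
Larch→Alder→Spruce→Ash→North: 33+13+19+8 = 73
Larch→Ash→North→Alder→Spruce: 22+8+19+13 = 62
Larch→Ash→North→Spruce→Alder: 22+8+11+13 = 54
… (10 more)
The minimum is 54.
One shortest path: Larch → North → Ash → Spruce → Alder.

54 — the minimum one-way total.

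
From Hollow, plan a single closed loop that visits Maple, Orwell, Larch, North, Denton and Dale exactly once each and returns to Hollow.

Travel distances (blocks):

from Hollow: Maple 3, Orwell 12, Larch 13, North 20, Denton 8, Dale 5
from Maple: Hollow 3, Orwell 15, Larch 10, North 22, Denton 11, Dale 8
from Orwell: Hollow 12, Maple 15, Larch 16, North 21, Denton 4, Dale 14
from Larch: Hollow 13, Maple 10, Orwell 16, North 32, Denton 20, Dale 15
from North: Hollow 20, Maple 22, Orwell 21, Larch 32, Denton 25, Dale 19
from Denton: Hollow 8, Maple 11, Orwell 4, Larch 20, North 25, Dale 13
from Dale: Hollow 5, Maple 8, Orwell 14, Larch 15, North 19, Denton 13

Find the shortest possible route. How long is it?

Shortest round trip = 80 blocks.

With 6 stops there are 6!/2 = 360 distinct round trips (a route and its reverse cost the same).
Hollow-Maple-Orwell-Larch-North-Denton-Dale-Hollow: 3+15+16+32+25+13+5 = 109
Hollow-Maple-Orwell-Larch-North-Dale-Denton-Hollow: 3+15+16+32+19+13+8 = 106
Hollow-Maple-Orwell-Larch-Denton-North-Dale-Hollow: 3+15+16+20+25+19+5 = 103
Hollow-Maple-Orwell-Larch-Denton-Dale-North-Hollow: 3+15+16+20+13+19+20 = 106
Hollow-Maple-Orwell-Larch-Dale-North-Denton-Hollow: 3+15+16+15+19+25+8 = 101
Hollow-Maple-Orwell-Larch-Dale-Denton-North-Hollow: 3+15+16+15+13+25+20 = 107
Hollow-Maple-Orwell-North-Larch-Denton-Dale-Hollow: 3+15+21+32+20+13+5 = 109
Hollow-Maple-Orwell-North-Larch-Dale-Denton-Hollow: 3+15+21+32+15+13+8 = 107
… (352 more)
Hollow-Maple-Larch-Dale-North-Orwell-Denton-Hollow: 3+10+15+19+21+4+8 = 80  ← best
The minimum is 80.
One optimal route: Hollow → Maple → Larch → Dale → North → Orwell → Denton → Hollow (or its reverse).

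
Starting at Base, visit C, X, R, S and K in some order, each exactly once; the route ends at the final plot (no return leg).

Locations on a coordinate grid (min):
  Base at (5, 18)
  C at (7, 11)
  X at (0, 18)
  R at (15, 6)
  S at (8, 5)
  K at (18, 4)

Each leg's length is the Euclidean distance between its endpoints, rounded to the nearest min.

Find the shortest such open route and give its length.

Shortest open route: 32 min.

There are 5! = 120 possible orderings.
Base → C → X → R → S → K: 7+10+19+7+10 = 53
Base → C → X → R → K → S: 7+10+19+4+10 = 50
Base → C → X → S → R → K: 7+10+15+7+4 = 43
Base → C → X → S → K → R: 7+10+15+10+4 = 46
Base → C → X → K → R → S: 7+10+23+4+7 = 51
Base → C → X → K → S → R: 7+10+23+10+7 = 57
Base → C → R → X → S → K: 7+9+19+15+10 = 60
Base → C → R → X → K → S: 7+9+19+23+10 = 68
Base → C → R → S → X → K: 7+9+7+15+23 = 61
Base → C → R → S → K → X: 7+9+7+10+23 = 56
Base → C → R → K → X → S: 7+9+4+23+15 = 58
Base → C → R → K → S → X: 7+9+4+10+15 = 45
Base → C → S → X → R → K: 7+6+15+19+4 = 51
Base → C → S → X → K → R: 7+6+15+23+4 = 55
… (106 more)
Base → X → C → S → R → K: 5+10+6+7+4 = 32  ← best
The minimum is 32.
One shortest path: Base → X → C → S → R → K.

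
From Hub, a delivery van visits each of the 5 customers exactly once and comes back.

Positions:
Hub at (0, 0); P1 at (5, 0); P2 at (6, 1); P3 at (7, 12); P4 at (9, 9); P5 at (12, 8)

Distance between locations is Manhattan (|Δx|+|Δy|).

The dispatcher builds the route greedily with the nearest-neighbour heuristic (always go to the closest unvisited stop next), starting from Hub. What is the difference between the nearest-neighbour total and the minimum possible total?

From Hub: P1=5, P2=7, P4=18, P3=19, P5=20 → choose P1 (5).
From P1: P2=2, P4=13, P3=14, P5=15 → choose P2 (2).
From P2: P4=11, P3=12, P5=13 → choose P4 (11).
From P4: P5=4, P3=5 → choose P5 (4).
From P5: P3=9 → choose P3 (9).
NN route Hub → P1 → P2 → P4 → P5 → P3 → Hub costs 50.
Optimal: Hub → P1 → P2 → P3 → P4 → P5 → Hub costs 48 (by enumerating all 60 distinct tours).
Excess = 50 − 48 = 2.

2 longer than the optimal tour.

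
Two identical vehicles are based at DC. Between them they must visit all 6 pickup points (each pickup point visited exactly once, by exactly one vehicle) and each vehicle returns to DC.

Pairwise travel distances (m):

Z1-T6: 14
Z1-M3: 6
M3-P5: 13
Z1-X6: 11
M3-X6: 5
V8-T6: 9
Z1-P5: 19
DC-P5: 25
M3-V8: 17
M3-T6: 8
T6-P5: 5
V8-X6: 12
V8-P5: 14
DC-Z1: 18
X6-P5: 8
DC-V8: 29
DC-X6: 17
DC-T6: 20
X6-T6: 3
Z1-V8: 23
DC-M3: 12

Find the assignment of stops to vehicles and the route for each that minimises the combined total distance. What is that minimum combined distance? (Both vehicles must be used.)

There are 2^5 − 1 = 31 ways to divide the 6 stops into two non-empty groups. For each, the best each vehicle can do is its own shortest tour through its group:
  {Z1} + {M3, V8, X6, T6, P5}: 36 + 68 = 104
  {M3} + {Z1, V8, X6, T6, P5}: 24 + 80 = 104
  {Z1, M3} + {V8, X6, T6, P5}: 36 + 68 = 104
  {V8} + {Z1, M3, X6, T6, P5}: 58 + 62 = 120
  {Z1, V8} + {M3, X6, T6, P5}: 70 + 50 = 120
  {M3, V8} + {Z1, X6, T6, P5}: 58 + 62 = 120
  … (31 splits in total)
Best: vehicle 1 DC → Z1 → DC = 36; vehicle 2 DC → M3 → V8 → T6 → P5 → X6 → DC = 68; combined 104.

104 m — the smallest possible combined total.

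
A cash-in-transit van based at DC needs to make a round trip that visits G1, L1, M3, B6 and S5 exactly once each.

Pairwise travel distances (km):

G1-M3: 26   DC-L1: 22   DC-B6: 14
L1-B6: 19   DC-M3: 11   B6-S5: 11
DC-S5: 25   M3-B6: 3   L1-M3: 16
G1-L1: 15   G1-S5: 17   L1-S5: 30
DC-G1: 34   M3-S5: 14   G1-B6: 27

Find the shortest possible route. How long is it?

Shortest round trip = 79 km.

With 5 stops there are 5!/2 = 60 distinct round trips (a route and its reverse cost the same).
DC-G1-L1-M3-B6-S5-DC: 34+15+16+3+11+25 = 104
DC-G1-L1-M3-S5-B6-DC: 34+15+16+14+11+14 = 104
DC-G1-L1-B6-M3-S5-DC: 34+15+19+3+14+25 = 110
DC-G1-L1-B6-S5-M3-DC: 34+15+19+11+14+11 = 104
DC-G1-L1-S5-M3-B6-DC: 34+15+30+14+3+14 = 110
DC-G1-L1-S5-B6-M3-DC: 34+15+30+11+3+11 = 104
DC-G1-M3-L1-B6-S5-DC: 34+26+16+19+11+25 = 131
DC-G1-M3-L1-S5-B6-DC: 34+26+16+30+11+14 = 131
DC-G1-M3-B6-L1-S5-DC: 34+26+3+19+30+25 = 137
DC-G1-M3-B6-S5-L1-DC: 34+26+3+11+30+22 = 126
DC-G1-M3-S5-L1-B6-DC: 34+26+14+30+19+14 = 137
DC-G1-M3-S5-B6-L1-DC: 34+26+14+11+19+22 = 126
DC-G1-B6-L1-M3-S5-DC: 34+27+19+16+14+25 = 135
DC-G1-B6-L1-S5-M3-DC: 34+27+19+30+14+11 = 135
… (46 more)
DC-L1-G1-S5-B6-M3-DC: 22+15+17+11+3+11 = 79  ← best
The minimum is 79.
One optimal route: DC → L1 → G1 → S5 → B6 → M3 → DC (or its reverse).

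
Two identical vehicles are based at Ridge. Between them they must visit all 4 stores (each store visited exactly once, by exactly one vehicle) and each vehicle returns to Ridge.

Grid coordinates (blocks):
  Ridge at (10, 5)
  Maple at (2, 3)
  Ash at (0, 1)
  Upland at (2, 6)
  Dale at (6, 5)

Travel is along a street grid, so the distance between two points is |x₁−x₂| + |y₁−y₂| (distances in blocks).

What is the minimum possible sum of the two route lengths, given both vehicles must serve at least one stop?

There are 2^3 − 1 = 7 ways to divide the 4 stops into two non-empty groups. For each, the best each vehicle can do is its own shortest tour through its group:
  {Maple} + {Ash, Upland, Dale}: 20 + 30 = 50
  {Ash} + {Maple, Upland, Dale}: 28 + 22 = 50
  {Maple, Ash} + {Upland, Dale}: 28 + 18 = 46
  {Upland} + {Maple, Ash, Dale}: 18 + 28 = 46
  {Maple, Upland} + {Ash, Dale}: 22 + 28 = 50
  {Ash, Upland} + {Maple, Dale}: 30 + 20 = 50
  … (7 splits in total)
  {Maple, Ash, Upland} + {Dale}: 30 + 8 = 38  ← best
Best: vehicle 1 Ridge → Maple → Ash → Upland → Ridge = 30; vehicle 2 Ridge → Dale → Ridge = 8; combined 38.

38 blocks — the smallest possible combined total.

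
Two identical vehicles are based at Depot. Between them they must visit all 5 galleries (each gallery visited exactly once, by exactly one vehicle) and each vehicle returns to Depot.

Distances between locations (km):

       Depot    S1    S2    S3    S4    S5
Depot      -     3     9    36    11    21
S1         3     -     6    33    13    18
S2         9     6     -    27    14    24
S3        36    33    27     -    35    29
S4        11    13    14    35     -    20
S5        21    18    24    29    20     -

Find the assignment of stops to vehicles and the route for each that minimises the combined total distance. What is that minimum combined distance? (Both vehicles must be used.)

Try each way of splitting the stops between the two vehicles (each non-empty) and, for each split, find the best tour for each vehicle:
  {S1} + {S2, S3, S4, S5}: 6 + 96 = 102
  {S2} + {S1, S3, S4, S5}: 18 + 96 = 114
  {S1, S2} + {S3, S4, S5}: 18 + 96 = 114
  {S3} + {S1, S2, S4, S5}: 72 + 64 = 136
  {S1, S3} + {S2, S4, S5}: 72 + 64 = 136
  {S2, S3} + {S1, S4, S5}: 72 + 52 = 124
  … (15 splits in total)
Best: vehicle 1 Depot → S1 → Depot = 6; vehicle 2 Depot → S2 → S3 → S5 → S4 → Depot = 96; combined 102.

102 km — the smallest possible combined total.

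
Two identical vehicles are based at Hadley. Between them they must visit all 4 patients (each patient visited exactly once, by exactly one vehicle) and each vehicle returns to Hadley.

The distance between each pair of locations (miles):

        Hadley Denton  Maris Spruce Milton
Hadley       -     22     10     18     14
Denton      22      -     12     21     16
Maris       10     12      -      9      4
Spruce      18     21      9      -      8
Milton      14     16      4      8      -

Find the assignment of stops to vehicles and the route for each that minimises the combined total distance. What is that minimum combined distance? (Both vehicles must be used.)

84 miles — the smallest possible combined total.

There are 2^3 − 1 = 7 ways to divide the 4 stops into two non-empty groups. For each, the best each vehicle can do is its own shortest tour through its group:
  {Denton} + {Maris, Spruce, Milton}: 44 + 40 = 84
  {Maris} + {Denton, Spruce, Milton}: 20 + 64 = 84
  {Denton, Maris} + {Spruce, Milton}: 44 + 40 = 84
  {Spruce} + {Denton, Maris, Milton}: 36 + 52 = 88
  {Denton, Spruce} + {Maris, Milton}: 61 + 28 = 89
  {Maris, Spruce} + {Denton, Milton}: 37 + 52 = 89
  … (7 splits in total)
Best: vehicle 1 Hadley → Denton → Hadley = 44; vehicle 2 Hadley → Maris → Milton → Spruce → Hadley = 40; combined 84.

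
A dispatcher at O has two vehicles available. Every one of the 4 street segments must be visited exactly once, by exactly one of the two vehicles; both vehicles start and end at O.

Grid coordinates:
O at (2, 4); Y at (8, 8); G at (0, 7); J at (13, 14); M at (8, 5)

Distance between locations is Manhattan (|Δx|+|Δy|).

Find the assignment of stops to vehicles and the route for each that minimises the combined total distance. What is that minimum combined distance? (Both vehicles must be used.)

Minimum combined distance: 52.

Try each way of splitting the stops between the two vehicles (each non-empty) and, for each split, find the best tour for each vehicle:
  {Y} + {G, J, M}: 20 + 46 = 66
  {G} + {Y, J, M}: 10 + 42 = 52
  {Y, G} + {J, M}: 24 + 42 = 66
  {J} + {Y, G, M}: 42 + 24 = 66
  {Y, J} + {G, M}: 42 + 22 = 64
  {G, J} + {Y, M}: 46 + 20 = 66
  … (7 splits in total)
Best: vehicle 1 O → G → O = 10; vehicle 2 O → Y → J → M → O = 42; combined 52.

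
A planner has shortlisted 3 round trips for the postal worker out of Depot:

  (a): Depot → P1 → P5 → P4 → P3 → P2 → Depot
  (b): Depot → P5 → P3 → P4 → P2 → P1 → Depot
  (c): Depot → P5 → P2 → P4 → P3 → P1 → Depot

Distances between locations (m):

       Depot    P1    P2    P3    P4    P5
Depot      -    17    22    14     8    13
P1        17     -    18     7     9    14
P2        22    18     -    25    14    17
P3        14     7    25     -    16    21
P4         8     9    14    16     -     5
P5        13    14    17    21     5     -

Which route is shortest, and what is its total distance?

84 m — (c) is the shortest.

(a): 17 + 14 + 5 + 16 + 25 + 22 = 99
(b): 13 + 21 + 16 + 14 + 18 + 17 = 99
(c): 13 + 17 + 14 + 16 + 7 + 17 = 84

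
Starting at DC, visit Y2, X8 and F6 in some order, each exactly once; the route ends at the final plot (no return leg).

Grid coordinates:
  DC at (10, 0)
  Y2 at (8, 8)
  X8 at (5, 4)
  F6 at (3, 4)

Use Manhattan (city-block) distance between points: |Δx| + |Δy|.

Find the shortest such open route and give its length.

Minimum one-way distance = 19.

There are 3! = 6 possible orderings.
DC - Y2 - X8 - F6: 10+7+2 = 19
DC - Y2 - F6 - X8: 10+9+2 = 21
DC - X8 - Y2 - F6: 9+7+9 = 25
DC - X8 - F6 - Y2: 9+2+9 = 20
DC - F6 - Y2 - X8: 11+9+7 = 27
DC - F6 - X8 - Y2: 11+2+7 = 20
The minimum is 19.
One shortest path: DC → Y2 → X8 → F6.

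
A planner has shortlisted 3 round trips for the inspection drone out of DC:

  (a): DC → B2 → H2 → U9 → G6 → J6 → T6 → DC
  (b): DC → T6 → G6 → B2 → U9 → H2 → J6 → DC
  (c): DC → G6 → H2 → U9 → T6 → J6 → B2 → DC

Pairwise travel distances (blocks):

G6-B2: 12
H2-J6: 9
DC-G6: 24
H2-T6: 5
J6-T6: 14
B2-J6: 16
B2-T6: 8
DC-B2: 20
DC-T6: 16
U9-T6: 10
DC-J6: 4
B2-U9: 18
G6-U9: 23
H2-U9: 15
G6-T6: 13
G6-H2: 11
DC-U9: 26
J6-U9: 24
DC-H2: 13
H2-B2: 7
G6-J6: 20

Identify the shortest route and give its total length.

87 blocks — (b) is the shortest.

(a): 20 + 7 + 15 + 23 + 20 + 14 + 16 = 115
(b): 16 + 13 + 12 + 18 + 15 + 9 + 4 = 87
(c): 24 + 11 + 15 + 10 + 14 + 16 + 20 = 110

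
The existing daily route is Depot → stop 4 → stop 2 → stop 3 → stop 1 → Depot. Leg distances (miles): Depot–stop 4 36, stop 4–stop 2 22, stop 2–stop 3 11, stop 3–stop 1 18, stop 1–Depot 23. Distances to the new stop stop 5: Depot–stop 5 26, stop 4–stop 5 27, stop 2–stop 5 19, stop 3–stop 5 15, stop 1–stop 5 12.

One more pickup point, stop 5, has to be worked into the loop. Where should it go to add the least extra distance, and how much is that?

Insertion cost between consecutive stops i–j is d(i,stop 5) + d(stop 5,j) − d(i,j):
  between Depot and stop 4: 26 + 27 − 36 = 17
  between stop 4 and stop 2: 27 + 19 − 22 = 24
  between stop 2 and stop 3: 19 + 15 − 11 = 23
  between stop 3 and stop 1: 15 + 12 − 18 = 9
  between stop 1 and Depot: 12 + 26 − 23 = 15
Cheapest insertion is between stop 3 and stop 1, adding 9.
New total = 110 + 9 = 119.

Minimum extra distance: 9 miles, inserting stop 5 between stop 3 and stop 1.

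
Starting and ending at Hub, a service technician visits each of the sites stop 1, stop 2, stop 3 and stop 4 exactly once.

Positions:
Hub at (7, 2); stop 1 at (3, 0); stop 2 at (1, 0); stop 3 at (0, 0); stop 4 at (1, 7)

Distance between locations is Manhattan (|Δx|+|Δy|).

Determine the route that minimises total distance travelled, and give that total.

Hub-stop 1-stop 2-stop 3-stop 4-Hub: 6+2+1+8+11 = 28
Hub-stop 1-stop 2-stop 4-stop 3-Hub: 6+2+7+8+9 = 32
Hub-stop 1-stop 3-stop 2-stop 4-Hub: 6+3+1+7+11 = 28
Hub-stop 1-stop 3-stop 4-stop 2-Hub: 6+3+8+7+8 = 32
Hub-stop 1-stop 4-stop 2-stop 3-Hub: 6+9+7+1+9 = 32
Hub-stop 1-stop 4-stop 3-stop 2-Hub: 6+9+8+1+8 = 32
Hub-stop 2-stop 1-stop 3-stop 4-Hub: 8+2+3+8+11 = 32
Hub-stop 2-stop 1-stop 4-stop 3-Hub: 8+2+9+8+9 = 36
Hub-stop 2-stop 3-stop 1-stop 4-Hub: 8+1+3+9+11 = 32
Hub-stop 2-stop 4-stop 1-stop 3-Hub: 8+7+9+3+9 = 36
Hub-stop 3-stop 1-stop 2-stop 4-Hub: 9+3+2+7+11 = 32
Hub-stop 3-stop 2-stop 1-stop 4-Hub: 9+1+2+9+11 = 32
The minimum is 28.
One optimal route: Hub → stop 1 → stop 2 → stop 3 → stop 4 → Hub (or its reverse).

Minimum total distance: 28.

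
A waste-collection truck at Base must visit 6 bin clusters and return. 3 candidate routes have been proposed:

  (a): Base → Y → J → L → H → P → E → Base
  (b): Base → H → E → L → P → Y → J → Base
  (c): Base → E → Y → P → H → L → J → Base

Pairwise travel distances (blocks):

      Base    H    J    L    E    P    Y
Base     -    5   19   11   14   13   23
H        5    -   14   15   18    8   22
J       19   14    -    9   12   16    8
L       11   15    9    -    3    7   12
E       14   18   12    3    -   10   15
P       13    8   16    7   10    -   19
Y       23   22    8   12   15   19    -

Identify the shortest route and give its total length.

(a): 23 + 8 + 9 + 15 + 8 + 10 + 14 = 87
(b): 5 + 18 + 3 + 7 + 19 + 8 + 19 = 79
(c): 14 + 15 + 19 + 8 + 15 + 9 + 19 = 99

79 blocks — (b) is the shortest.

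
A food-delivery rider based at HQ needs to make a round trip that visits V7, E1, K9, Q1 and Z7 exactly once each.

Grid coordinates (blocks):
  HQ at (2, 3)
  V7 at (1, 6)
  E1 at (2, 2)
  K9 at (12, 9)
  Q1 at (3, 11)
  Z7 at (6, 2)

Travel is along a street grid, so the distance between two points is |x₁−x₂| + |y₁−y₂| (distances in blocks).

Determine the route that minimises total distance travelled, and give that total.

40 blocks — the shortest possible round trip.

With 5 stops there are 5!/2 = 60 distinct round trips (a route and its reverse cost the same).
HQ → V7 → E1 → K9 → Q1 → Z7 → HQ: 4+5+17+11+12+5 = 54
HQ → V7 → E1 → K9 → Z7 → Q1 → HQ: 4+5+17+13+12+9 = 60
HQ → V7 → E1 → Q1 → K9 → Z7 → HQ: 4+5+10+11+13+5 = 48
HQ → V7 → E1 → Q1 → Z7 → K9 → HQ: 4+5+10+12+13+16 = 60
HQ → V7 → E1 → Z7 → K9 → Q1 → HQ: 4+5+4+13+11+9 = 46
HQ → V7 → E1 → Z7 → Q1 → K9 → HQ: 4+5+4+12+11+16 = 52
HQ → V7 → K9 → E1 → Q1 → Z7 → HQ: 4+14+17+10+12+5 = 62
HQ → V7 → K9 → E1 → Z7 → Q1 → HQ: 4+14+17+4+12+9 = 60
HQ → V7 → K9 → Q1 → E1 → Z7 → HQ: 4+14+11+10+4+5 = 48
HQ → V7 → K9 → Q1 → Z7 → E1 → HQ: 4+14+11+12+4+1 = 46
HQ → V7 → K9 → Z7 → E1 → Q1 → HQ: 4+14+13+4+10+9 = 54
HQ → V7 → K9 → Z7 → Q1 → E1 → HQ: 4+14+13+12+10+1 = 54
HQ → V7 → Q1 → E1 → K9 → Z7 → HQ: 4+7+10+17+13+5 = 56
HQ → V7 → Q1 → E1 → Z7 → K9 → HQ: 4+7+10+4+13+16 = 54
… (46 more)
HQ → V7 → Q1 → K9 → Z7 → E1 → HQ: 4+7+11+13+4+1 = 40  ← best
The minimum is 40.
One optimal route: HQ → V7 → Q1 → K9 → Z7 → E1 → HQ (or its reverse).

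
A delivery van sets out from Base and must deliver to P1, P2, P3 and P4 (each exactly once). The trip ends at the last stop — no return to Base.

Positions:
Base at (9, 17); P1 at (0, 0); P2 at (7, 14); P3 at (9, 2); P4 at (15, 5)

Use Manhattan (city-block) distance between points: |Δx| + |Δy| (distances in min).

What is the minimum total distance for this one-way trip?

Shortest open route: 42 min.

There are 4! = 24 possible orderings.
Base→P1→P2→P3→P4: 26+21+14+9 = 70
Base→P1→P2→P4→P3: 26+21+17+9 = 73
Base→P1→P3→P2→P4: 26+11+14+17 = 68
Base→P1→P3→P4→P2: 26+11+9+17 = 63
Base→P1→P4→P2→P3: 26+20+17+14 = 77
Base→P1→P4→P3→P2: 26+20+9+14 = 69
Base→P2→P1→P3→P4: 5+21+11+9 = 46
Base→P2→P1→P4→P3: 5+21+20+9 = 55
Base→P2→P3→P1→P4: 5+14+11+20 = 50
Base→P2→P3→P4→P1: 5+14+9+20 = 48
Base→P2→P4→P1→P3: 5+17+20+11 = 53
Base→P2→P4→P3→P1: 5+17+9+11 = 42
Base→P3→P1→P2→P4: 15+11+21+17 = 64
Base→P3→P1→P4→P2: 15+11+20+17 = 63
… (10 more)
The minimum is 42.
One shortest path: Base → P2 → P4 → P3 → P1.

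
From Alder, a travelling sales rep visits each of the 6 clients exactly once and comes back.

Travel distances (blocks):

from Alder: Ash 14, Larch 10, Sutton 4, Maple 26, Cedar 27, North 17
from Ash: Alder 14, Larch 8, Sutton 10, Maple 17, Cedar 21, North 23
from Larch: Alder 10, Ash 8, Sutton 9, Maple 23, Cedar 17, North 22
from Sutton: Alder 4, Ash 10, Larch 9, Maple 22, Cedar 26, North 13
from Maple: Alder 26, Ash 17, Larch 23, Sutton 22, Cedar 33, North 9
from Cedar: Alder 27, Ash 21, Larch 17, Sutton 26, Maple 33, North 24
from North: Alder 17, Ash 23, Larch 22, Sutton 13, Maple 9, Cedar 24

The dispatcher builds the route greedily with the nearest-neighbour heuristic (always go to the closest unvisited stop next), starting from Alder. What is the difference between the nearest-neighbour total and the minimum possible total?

Alder: Sutton=4, Larch=10, Ash=14, North=17, Maple=26, Cedar=27 ⇒ Sutton
Sutton: Larch=9, Ash=10, North=13, Maple=22, Cedar=26 ⇒ Larch
Larch: Ash=8, Cedar=17, North=22, Maple=23 ⇒ Ash
Ash: Maple=17, Cedar=21, North=23 ⇒ Maple
Maple: North=9, Cedar=33 ⇒ North
North: Cedar=24 ⇒ Cedar
NN route Alder → Sutton → Larch → Ash → Maple → North → Cedar → Alder costs 98.
Optimal: Alder → Larch → Cedar → Ash → Maple → North → Sutton → Alder costs 91 (by enumerating all 360 distinct tours).
Excess = 98 − 91 = 7.

Excess over optimum: 7 blocks.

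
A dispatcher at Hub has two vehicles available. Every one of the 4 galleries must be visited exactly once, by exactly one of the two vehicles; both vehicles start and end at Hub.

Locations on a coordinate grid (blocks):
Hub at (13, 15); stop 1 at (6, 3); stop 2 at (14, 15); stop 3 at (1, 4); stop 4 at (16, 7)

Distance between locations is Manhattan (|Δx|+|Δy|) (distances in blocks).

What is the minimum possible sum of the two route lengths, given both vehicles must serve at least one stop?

Try each way of splitting the stops between the two vehicles (each non-empty) and, for each split, find the best tour for each vehicle:
  {stop 1} + {stop 2, stop 3, stop 4}: 38 + 52 = 90
  {stop 2} + {stop 1, stop 3, stop 4}: 2 + 54 = 56
  {stop 1, stop 2} + {stop 3, stop 4}: 40 + 52 = 92
  {stop 3} + {stop 1, stop 2, stop 4}: 46 + 44 = 90
  {stop 1, stop 3} + {stop 2, stop 4}: 48 + 22 = 70
  {stop 2, stop 3} + {stop 1, stop 4}: 48 + 44 = 92
  … (7 splits in total)
Best: vehicle 1 Hub → stop 2 → Hub = 2; vehicle 2 Hub → stop 1 → stop 3 → stop 4 → Hub = 54; combined 56.

Minimum combined distance: 56 blocks.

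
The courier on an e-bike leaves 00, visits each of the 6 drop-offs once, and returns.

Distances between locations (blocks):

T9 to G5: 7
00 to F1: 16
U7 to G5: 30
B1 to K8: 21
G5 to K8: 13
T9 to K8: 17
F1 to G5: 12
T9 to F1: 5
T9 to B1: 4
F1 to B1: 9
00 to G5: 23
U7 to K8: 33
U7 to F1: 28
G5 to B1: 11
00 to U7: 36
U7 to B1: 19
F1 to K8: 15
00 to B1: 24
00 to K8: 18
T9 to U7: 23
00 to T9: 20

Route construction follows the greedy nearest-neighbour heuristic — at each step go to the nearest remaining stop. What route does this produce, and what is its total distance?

118 blocks along 00 → F1 → T9 → B1 → G5 → K8 → U7 → 00.

From 00: distances to unvisited — F1=16, K8=18, T9=20, G5=23, B1=24, U7=36. Nearest is F1 (16).
From F1: distances to unvisited — T9=5, B1=9, G5=12, K8=15, U7=28. Nearest is T9 (5).
From T9: distances to unvisited — B1=4, G5=7, K8=17, U7=23. Nearest is B1 (4).
From B1: distances to unvisited — G5=11, U7=19, K8=21. Nearest is G5 (11).
From G5: distances to unvisited — K8=13, U7=30. Nearest is K8 (13).
From K8: distances to unvisited — U7=33. Nearest is U7 (33).
Return U7→00: 36.
Total = 16 + 5 + 4 + 11 + 13 + 33 + 36 = 118.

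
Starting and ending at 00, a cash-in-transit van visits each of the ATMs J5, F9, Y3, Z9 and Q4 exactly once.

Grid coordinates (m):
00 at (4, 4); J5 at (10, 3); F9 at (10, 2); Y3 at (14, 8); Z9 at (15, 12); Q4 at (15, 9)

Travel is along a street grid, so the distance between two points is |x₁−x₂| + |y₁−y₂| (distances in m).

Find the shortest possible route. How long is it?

There are 60 distinct closed tours to check (reversals are equivalent).
00-J5-F9-Y3-Z9-Q4-00: 7+1+10+5+3+16 = 42
00-J5-F9-Y3-Q4-Z9-00: 7+1+10+2+3+19 = 42
00-J5-F9-Z9-Y3-Q4-00: 7+1+15+5+2+16 = 46
00-J5-F9-Z9-Q4-Y3-00: 7+1+15+3+2+14 = 42
00-J5-F9-Q4-Y3-Z9-00: 7+1+12+2+5+19 = 46
00-J5-F9-Q4-Z9-Y3-00: 7+1+12+3+5+14 = 42
00-J5-Y3-F9-Z9-Q4-00: 7+9+10+15+3+16 = 60
00-J5-Y3-F9-Q4-Z9-00: 7+9+10+12+3+19 = 60
00-J5-Y3-Z9-F9-Q4-00: 7+9+5+15+12+16 = 64
00-J5-Y3-Z9-Q4-F9-00: 7+9+5+3+12+8 = 44
00-J5-Y3-Q4-F9-Z9-00: 7+9+2+12+15+19 = 64
00-J5-Y3-Q4-Z9-F9-00: 7+9+2+3+15+8 = 44
00-J5-Z9-F9-Y3-Q4-00: 7+14+15+10+2+16 = 64
00-J5-Z9-F9-Q4-Y3-00: 7+14+15+12+2+14 = 64
… (46 more)
The minimum is 42.
One optimal route: 00 → J5 → F9 → Y3 → Z9 → Q4 → 00 (or its reverse).

Minimum total distance: 42 m.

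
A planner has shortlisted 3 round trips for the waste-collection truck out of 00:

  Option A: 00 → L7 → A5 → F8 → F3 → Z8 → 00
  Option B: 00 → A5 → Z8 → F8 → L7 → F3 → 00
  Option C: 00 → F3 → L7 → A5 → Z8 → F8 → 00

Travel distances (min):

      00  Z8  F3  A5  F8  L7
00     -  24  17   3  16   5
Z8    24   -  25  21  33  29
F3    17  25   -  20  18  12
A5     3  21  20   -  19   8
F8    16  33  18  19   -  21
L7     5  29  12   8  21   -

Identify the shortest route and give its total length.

Option A: 5 + 8 + 19 + 18 + 25 + 24 = 99
Option B: 3 + 21 + 33 + 21 + 12 + 17 = 107
Option C: 17 + 12 + 8 + 21 + 33 + 16 = 107

99 min — Option A is the shortest.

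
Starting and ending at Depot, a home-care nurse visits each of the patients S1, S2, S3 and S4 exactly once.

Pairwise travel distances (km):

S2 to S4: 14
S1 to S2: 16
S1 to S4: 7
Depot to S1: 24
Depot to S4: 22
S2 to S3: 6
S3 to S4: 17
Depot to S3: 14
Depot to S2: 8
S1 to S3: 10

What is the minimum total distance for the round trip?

There are 12 distinct closed tours to check (reversals are equivalent).
Depot → S1 → S2 → S3 → S4 → Depot: 24+16+6+17+22 = 85
Depot → S1 → S2 → S4 → S3 → Depot: 24+16+14+17+14 = 85
Depot → S1 → S3 → S2 → S4 → Depot: 24+10+6+14+22 = 76
Depot → S1 → S3 → S4 → S2 → Depot: 24+10+17+14+8 = 73
Depot → S1 → S4 → S2 → S3 → Depot: 24+7+14+6+14 = 65
Depot → S1 → S4 → S3 → S2 → Depot: 24+7+17+6+8 = 62
Depot → S2 → S1 → S3 → S4 → Depot: 8+16+10+17+22 = 73
Depot → S2 → S1 → S4 → S3 → Depot: 8+16+7+17+14 = 62
Depot → S2 → S3 → S1 → S4 → Depot: 8+6+10+7+22 = 53
Depot → S2 → S4 → S1 → S3 → Depot: 8+14+7+10+14 = 53
Depot → S3 → S1 → S2 → S4 → Depot: 14+10+16+14+22 = 76
Depot → S3 → S2 → S1 → S4 → Depot: 14+6+16+7+22 = 65
The minimum is 53.
One optimal route: Depot → S2 → S3 → S1 → S4 → Depot (or its reverse).

Shortest round trip = 53 km.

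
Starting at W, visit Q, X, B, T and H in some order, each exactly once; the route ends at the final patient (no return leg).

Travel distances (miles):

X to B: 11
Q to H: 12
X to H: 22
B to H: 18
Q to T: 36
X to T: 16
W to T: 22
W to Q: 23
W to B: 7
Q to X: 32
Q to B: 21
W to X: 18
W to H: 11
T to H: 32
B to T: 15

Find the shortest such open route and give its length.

There are 5! = 120 possible orderings.
W - Q - X - B - T - H: 23+32+11+15+32 = 113
W - Q - X - B - H - T: 23+32+11+18+32 = 116
W - Q - X - T - B - H: 23+32+16+15+18 = 104
W - Q - X - T - H - B: 23+32+16+32+18 = 121
W - Q - X - H - B - T: 23+32+22+18+15 = 110
W - Q - X - H - T - B: 23+32+22+32+15 = 124
W - Q - B - X - T - H: 23+21+11+16+32 = 103
W - Q - B - X - H - T: 23+21+11+22+32 = 109
W - Q - B - T - X - H: 23+21+15+16+22 = 97
W - Q - B - T - H - X: 23+21+15+32+22 = 113
W - Q - B - H - X - T: 23+21+18+22+16 = 100
W - Q - B - H - T - X: 23+21+18+32+16 = 110
W - Q - T - X - B - H: 23+36+16+11+18 = 104
W - Q - T - X - H - B: 23+36+16+22+18 = 115
… (106 more)
W - H - Q - B - X - T: 11+12+21+11+16 = 71  ← best
The minimum is 71.
One shortest path: W → H → Q → B → X → T.

Minimum one-way distance = 71 miles.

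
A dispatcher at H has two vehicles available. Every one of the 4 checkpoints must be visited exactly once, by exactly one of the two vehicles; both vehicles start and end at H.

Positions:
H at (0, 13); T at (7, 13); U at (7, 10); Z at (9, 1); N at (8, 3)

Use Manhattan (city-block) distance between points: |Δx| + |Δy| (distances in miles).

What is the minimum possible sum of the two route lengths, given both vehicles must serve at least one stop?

56 miles — the smallest possible combined total.

Check every non-empty split of the stops between the two vehicles; for each half take its own optimal tour:
  {T} + {U, Z, N}: 14 + 42 = 56
  {U} + {T, Z, N}: 20 + 42 = 62
  {T, U} + {Z, N}: 20 + 42 = 62
  {Z} + {T, U, N}: 42 + 36 = 78
  {T, Z} + {U, N}: 42 + 36 = 78
  {U, Z} + {T, N}: 42 + 36 = 78
  … (7 splits in total)
Best: vehicle 1 H → T → H = 14; vehicle 2 H → U → Z → N → H = 42; combined 56.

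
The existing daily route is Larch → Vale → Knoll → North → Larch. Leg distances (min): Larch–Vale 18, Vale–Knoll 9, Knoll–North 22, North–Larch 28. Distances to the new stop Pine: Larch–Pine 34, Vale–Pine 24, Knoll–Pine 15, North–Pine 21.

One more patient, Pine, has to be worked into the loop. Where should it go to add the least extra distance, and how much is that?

Adding 14 min by placing Pine on the Knoll–North leg.

Insertion cost between consecutive stops i–j is d(i,Pine) + d(Pine,j) − d(i,j):
  between Larch and Vale: 34 + 24 − 18 = 40
  between Vale and Knoll: 24 + 15 − 9 = 30
  between Knoll and North: 15 + 21 − 22 = 14
  between North and Larch: 21 + 34 − 28 = 27
Cheapest insertion is between Knoll and North, adding 14.
New total = 77 + 14 = 91.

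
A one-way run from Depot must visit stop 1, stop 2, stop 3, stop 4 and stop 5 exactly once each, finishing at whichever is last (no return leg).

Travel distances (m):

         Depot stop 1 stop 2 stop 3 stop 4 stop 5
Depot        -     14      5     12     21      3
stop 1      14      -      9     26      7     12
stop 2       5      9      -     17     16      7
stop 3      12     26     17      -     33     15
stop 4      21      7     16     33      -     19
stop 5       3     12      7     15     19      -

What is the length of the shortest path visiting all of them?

There are 5! = 120 possible orderings.
Depot - stop 1 - stop 2 - stop 3 - stop 4 - stop 5: 14+9+17+33+19 = 92
Depot - stop 1 - stop 2 - stop 3 - stop 5 - stop 4: 14+9+17+15+19 = 74
Depot - stop 1 - stop 2 - stop 4 - stop 3 - stop 5: 14+9+16+33+15 = 87
Depot - stop 1 - stop 2 - stop 4 - stop 5 - stop 3: 14+9+16+19+15 = 73
Depot - stop 1 - stop 2 - stop 5 - stop 3 - stop 4: 14+9+7+15+33 = 78
Depot - stop 1 - stop 2 - stop 5 - stop 4 - stop 3: 14+9+7+19+33 = 82
Depot - stop 1 - stop 3 - stop 2 - stop 4 - stop 5: 14+26+17+16+19 = 92
Depot - stop 1 - stop 3 - stop 2 - stop 5 - stop 4: 14+26+17+7+19 = 83
Depot - stop 1 - stop 3 - stop 4 - stop 2 - stop 5: 14+26+33+16+7 = 96
Depot - stop 1 - stop 3 - stop 4 - stop 5 - stop 2: 14+26+33+19+7 = 99
Depot - stop 1 - stop 3 - stop 5 - stop 2 - stop 4: 14+26+15+7+16 = 78
Depot - stop 1 - stop 3 - stop 5 - stop 4 - stop 2: 14+26+15+19+16 = 90
Depot - stop 1 - stop 4 - stop 2 - stop 3 - stop 5: 14+7+16+17+15 = 69
Depot - stop 1 - stop 4 - stop 2 - stop 5 - stop 3: 14+7+16+7+15 = 59
… (106 more)
Depot - stop 3 - stop 5 - stop 2 - stop 1 - stop 4: 12+15+7+9+7 = 50  ← best
The minimum is 50.
One shortest path: Depot → stop 3 → stop 5 → stop 2 → stop 1 → stop 4.

50 m — the minimum one-way total.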